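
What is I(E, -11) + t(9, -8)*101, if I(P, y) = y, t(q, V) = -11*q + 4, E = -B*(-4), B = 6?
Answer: -9606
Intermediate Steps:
E = 24 (E = -1*6*(-4) = -6*(-4) = 24)
t(q, V) = 4 - 11*q
I(E, -11) + t(9, -8)*101 = -11 + (4 - 11*9)*101 = -11 + (4 - 99)*101 = -11 - 95*101 = -11 - 9595 = -9606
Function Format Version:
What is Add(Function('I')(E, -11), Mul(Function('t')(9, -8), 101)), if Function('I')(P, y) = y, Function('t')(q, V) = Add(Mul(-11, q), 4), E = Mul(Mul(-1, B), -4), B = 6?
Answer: -9606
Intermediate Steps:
E = 24 (E = Mul(Mul(-1, 6), -4) = Mul(-6, -4) = 24)
Function('t')(q, V) = Add(4, Mul(-11, q))
Add(Function('I')(E, -11), Mul(Function('t')(9, -8), 101)) = Add(-11, Mul(Add(4, Mul(-11, 9)), 101)) = Add(-11, Mul(Add(4, -99), 101)) = Add(-11, Mul(-95, 101)) = Add(-11, -9595) = -9606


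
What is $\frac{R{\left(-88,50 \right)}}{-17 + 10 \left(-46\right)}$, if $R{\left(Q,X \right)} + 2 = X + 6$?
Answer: $- \frac{6}{53} \approx -0.11321$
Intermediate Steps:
$R{\left(Q,X \right)} = 4 + X$ ($R{\left(Q,X \right)} = -2 + \left(X + 6\right) = -2 + \left(6 + X\right) = 4 + X$)
$\frac{R{\left(-88,50 \right)}}{-17 + 10 \left(-46\right)} = \frac{4 + 50}{-17 + 10 \left(-46\right)} = \frac{54}{-17 - 460} = \frac{54}{-477} = 54 \left(- \frac{1}{477}\right) = - \frac{6}{53}$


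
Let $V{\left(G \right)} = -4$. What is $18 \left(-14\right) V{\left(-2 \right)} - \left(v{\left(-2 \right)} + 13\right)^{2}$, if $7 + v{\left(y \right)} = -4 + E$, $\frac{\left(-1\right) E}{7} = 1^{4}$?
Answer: $983$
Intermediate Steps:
$E = -7$ ($E = - 7 \cdot 1^{4} = \left(-7\right) 1 = -7$)
$v{\left(y \right)} = -18$ ($v{\left(y \right)} = -7 - 11 = -18$)
$18 \left(-14\right) V{\left(-2 \right)} - \left(v{\left(-2 \right)} + 13\right)^{2} = 18 \left(-14\right) \left(-4\right) - \left(-18 + 13\right)^{2} = \left(-252\right) \left(-4\right) - \left(-5\right)^{2} = 1008 - 25 = 983$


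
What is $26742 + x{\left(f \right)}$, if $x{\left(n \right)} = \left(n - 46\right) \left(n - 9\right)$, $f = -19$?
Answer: $28562$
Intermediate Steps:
$x{\left(n \right)} = \left(-46 + n\right) \left(-9 + n\right)$
$26742 + x{\left(f \right)} = 26742 + \left(414 + \left(-19\right)^{2} - -1045\right) = 26742 + \left(414 + 361 + 1045\right) = 26742 + 1820 = 28562$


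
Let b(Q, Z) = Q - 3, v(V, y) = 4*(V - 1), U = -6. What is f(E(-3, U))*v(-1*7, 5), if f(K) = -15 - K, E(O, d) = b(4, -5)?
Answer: 512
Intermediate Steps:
v(V, y) = -4 + 4*V (v(V, y) = 4*(-1 + V) = -4 + 4*V)
b(Q, Z) = -3 + Q
E(O, d) = 1 (E(O, d) = -3 + 4 = 1)
f(E(-3, U))*v(-1*7, 5) = (-15 - 1*1)*(-4 + 4*(-1*7)) = (-15 - 1)*(-4 + 4*(-7)) = -16*(-4 - 28) = -16*(-32) = 512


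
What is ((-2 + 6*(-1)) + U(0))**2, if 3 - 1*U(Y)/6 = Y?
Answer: 100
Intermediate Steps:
U(Y) = 18 - 6*Y
((-2 + 6*(-1)) + U(0))**2 = ((-2 + 6*(-1)) + (18 - 6*0))**2 = ((-2 - 6) + (18 + 0))**2 = (-8 + 18)**2 = 10**2 = 100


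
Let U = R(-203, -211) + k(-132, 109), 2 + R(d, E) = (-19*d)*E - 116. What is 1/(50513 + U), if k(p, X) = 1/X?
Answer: -109/83214087 ≈ -1.3099e-6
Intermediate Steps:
R(d, E) = -118 - 19*E*d (R(d, E) = -2 + ((-19*d)*E - 116) = -2 + (-19*E*d - 116) = -2 + (-116 - 19*E*d) = -118 - 19*E*d)
U = -88720004/109 (U = (-118 - 19*(-211)*(-203)) + 1/109 = (-118 - 813827) + 1/109 = -813945 + 1/109 = -88720004/109 ≈ -8.1395e+5)
1/(50513 + U) = 1/(50513 - 88720004/109) = 1/(-83214087/109) = -109/83214087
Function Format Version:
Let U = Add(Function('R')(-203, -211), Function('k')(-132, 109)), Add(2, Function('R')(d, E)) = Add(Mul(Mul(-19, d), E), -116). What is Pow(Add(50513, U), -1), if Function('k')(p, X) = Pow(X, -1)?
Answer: Rational(-109, 83214087) ≈ -1.3099e-6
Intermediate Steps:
Function('R')(d, E) = Add(-118, Mul(-19, E, d)) (Function('R')(d, E) = Add(-2, Add(Mul(Mul(-19, d), E), -116)) = Add(-2, Add(Mul(-19, E, d), -116)) = Add(-2, Add(-116, Mul(-19, E, d))) = Add(-118, Mul(-19, E, d)))
U = Rational(-88720004, 109) (U = Add(Add(-118, Mul(-19, -211, -203)), Pow(109, -1)) = Add(Add(-118, -813827), Rational(1, 109)) = Add(-813945, Rational(1, 109)) = Rational(-88720004, 109) ≈ -8.1395e+5)
Pow(Add(50513, U), -1) = Pow(Add(50513, Rational(-88720004, 109)), -1) = Pow(Rational(-83214087, 109), -1) = Rational(-109, 83214087)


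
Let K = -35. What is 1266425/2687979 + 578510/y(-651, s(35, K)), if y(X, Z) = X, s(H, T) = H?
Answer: -795800455/895993 ≈ -888.18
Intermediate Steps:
1266425/2687979 + 578510/y(-651, s(35, K)) = 1266425/2687979 + 578510/(-651) = 1266425*(1/2687979) + 578510*(-1/651) = 1266425/2687979 - 578510/651 = -795800455/895993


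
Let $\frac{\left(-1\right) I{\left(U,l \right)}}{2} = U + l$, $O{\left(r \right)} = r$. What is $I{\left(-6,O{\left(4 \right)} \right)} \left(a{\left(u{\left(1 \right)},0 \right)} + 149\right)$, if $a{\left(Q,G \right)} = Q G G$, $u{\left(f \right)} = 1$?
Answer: $596$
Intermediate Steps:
$I{\left(U,l \right)} = - 2 U - 2 l$ ($I{\left(U,l \right)} = - 2 \left(U + l\right) = - 2 U - 2 l$)
$a{\left(Q,G \right)} = Q G^{2}$ ($a{\left(Q,G \right)} = G Q G = Q G^{2}$)
$I{\left(-6,O{\left(4 \right)} \right)} \left(a{\left(u{\left(1 \right)},0 \right)} + 149\right) = \left(\left(-2\right) \left(-6\right) - 8\right) \left(1 \cdot 0^{2} + 149\right) = \left(12 - 8\right) \left(1 \cdot 0 + 149\right) = 4 \left(0 + 149\right) = 4 \cdot 149 = 596$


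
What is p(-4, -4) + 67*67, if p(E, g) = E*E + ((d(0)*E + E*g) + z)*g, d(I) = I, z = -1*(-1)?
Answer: 4437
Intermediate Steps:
z = 1
p(E, g) = E² + g*(1 + E*g) (p(E, g) = E*E + ((0*E + E*g) + 1)*g = E² + ((0 + E*g) + 1)*g = E² + (E*g + 1)*g = E² + (1 + E*g)*g = E² + g*(1 + E*g))
p(-4, -4) + 67*67 = (-4 + (-4)² - 4*(-4)²) + 67*67 = (-4 + 16 - 4*16) + 4489 = (-4 + 16 - 64) + 4489 = -52 + 4489 = 4437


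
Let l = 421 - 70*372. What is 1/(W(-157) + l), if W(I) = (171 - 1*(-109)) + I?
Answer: -1/25496 ≈ -3.9222e-5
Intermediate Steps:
l = -25619 (l = 421 - 26040 = -25619)
W(I) = 280 + I (W(I) = (171 + 109) + I = 280 + I)
1/(W(-157) + l) = 1/((280 - 157) - 25619) = 1/(123 - 25619) = 1/(-25496) = -1/25496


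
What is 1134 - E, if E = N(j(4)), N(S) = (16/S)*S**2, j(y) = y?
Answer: 1070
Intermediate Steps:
N(S) = 16*S
E = 64 (E = 16*4 = 64)
1134 - E = 1134 - 1*64 = 1134 - 64 = 1070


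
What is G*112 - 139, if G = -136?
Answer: -15371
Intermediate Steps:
G*112 - 139 = -136*112 - 139 = -15232 - 139 = -15371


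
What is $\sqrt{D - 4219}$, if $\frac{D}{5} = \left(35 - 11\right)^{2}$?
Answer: $i \sqrt{1339} \approx 36.592 i$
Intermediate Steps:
$D = 2880$ ($D = 5 \left(35 - 11\right)^{2} = 5 \cdot 24^{2} = 5 \cdot 576 = 2880$)
$\sqrt{D - 4219} = \sqrt{2880 - 4219} = \sqrt{-1339} = i \sqrt{1339}$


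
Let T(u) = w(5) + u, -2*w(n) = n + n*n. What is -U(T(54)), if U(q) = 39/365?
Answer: -39/365 ≈ -0.10685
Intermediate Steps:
w(n) = -n/2 - n²/2 (w(n) = -(n + n*n)/2 = -(n + n²)/2 = -n/2 - n²/2)
T(u) = -15 + u (T(u) = -½*5*(1 + 5) + u = -½*5*6 + u = -15 + u)
U(q) = 39/365 (U(q) = 39*(1/365) = 39/365)
-U(T(54)) = -1*39/365 = -39/365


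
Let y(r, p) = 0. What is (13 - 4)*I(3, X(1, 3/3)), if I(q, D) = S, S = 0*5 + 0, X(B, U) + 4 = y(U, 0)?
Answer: 0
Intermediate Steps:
X(B, U) = -4 (X(B, U) = -4 + 0 = -4)
S = 0 (S = 0 + 0 = 0)
I(q, D) = 0
(13 - 4)*I(3, X(1, 3/3)) = (13 - 4)*0 = 9*0 = 0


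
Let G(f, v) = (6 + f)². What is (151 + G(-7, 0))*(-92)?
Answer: -13984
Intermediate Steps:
(151 + G(-7, 0))*(-92) = (151 + (6 - 7)²)*(-92) = (151 + (-1)²)*(-92) = (151 + 1)*(-92) = 152*(-92) = -13984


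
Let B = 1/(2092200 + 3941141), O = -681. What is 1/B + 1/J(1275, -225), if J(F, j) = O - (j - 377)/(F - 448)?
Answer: 3394267145658/562585 ≈ 6.0333e+6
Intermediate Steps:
J(F, j) = -681 - (-377 + j)/(-448 + F) (J(F, j) = -681 - (j - 377)/(F - 448) = -681 - (-377 + j)/(-448 + F))
B = 1/6033341 ≈ 1.6575e-7
1/B + 1/J(1275, -225) = 1/(1/6033341) + 1/((305465 - 1*(-225) - 681*1275)/(-448 + 1275)) = 6033341 + 1/((305465 + 225 - 868275)/827) = 6033341 + 1/((1/827)*(-562585)) = 6033341 + 1/(-562585/827) = 6033341 - 827/562585 = 3394267145658/562585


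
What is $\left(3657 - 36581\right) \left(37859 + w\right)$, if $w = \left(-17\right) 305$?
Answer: $-1075758776$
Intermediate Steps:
$w = -5185$
$\left(3657 - 36581\right) \left(37859 + w\right) = \left(3657 - 36581\right) \left(37859 - 5185\right) = \left(-32924\right) 32674 = -1075758776$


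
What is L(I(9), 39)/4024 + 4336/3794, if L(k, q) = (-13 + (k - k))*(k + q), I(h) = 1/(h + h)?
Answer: 515483/507024 ≈ 1.0167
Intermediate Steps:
I(h) = 1/(2*h)
L(k, q) = -13*k - 13*q (L(k, q) = (-13 + 0)*(k + q) = -13*(k + q) = -13*k - 13*q)
L(I(9), 39)/4024 + 4336/3794 = (-13/(2*9) - 13*39)/4024 + 4336/3794 = (-13/(2*9) - 507)*(1/4024) + 4336*(1/3794) = (-13*1/18 - 507)*(1/4024) + 8/7 = (-13/18 - 507)*(1/4024) + 8/7 = -9139/18*1/4024 + 8/7 = -9139/72432 + 8/7 = 515483/507024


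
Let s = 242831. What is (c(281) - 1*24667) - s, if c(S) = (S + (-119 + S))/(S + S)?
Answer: -150333433/562 ≈ -2.6750e+5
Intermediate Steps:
c(S) = (-119 + 2*S)/(2*S) (c(S) = (-119 + 2*S)/((2*S)) = (-119 + 2*S)*(1/(2*S)) = (-119 + 2*S)/(2*S))
(c(281) - 1*24667) - s = ((-119/2 + 281)/281 - 1*24667) - 1*242831 = ((1/281)*(443/2) - 24667) - 242831 = (443/562 - 24667) - 242831 = -13862411/562 - 242831 = -150333433/562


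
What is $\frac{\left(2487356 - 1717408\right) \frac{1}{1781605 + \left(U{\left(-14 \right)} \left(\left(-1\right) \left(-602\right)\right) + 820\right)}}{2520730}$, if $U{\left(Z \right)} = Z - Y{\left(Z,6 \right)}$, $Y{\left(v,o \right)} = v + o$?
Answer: $\frac{384974}{2241953646745} \approx 1.7171 \cdot 10^{-7}$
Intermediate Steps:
$Y{\left(v,o \right)} = o + v$
$U{\left(Z \right)} = -6$ ($U{\left(Z \right)} = Z - \left(6 + Z\right) = -6$)
$\frac{\left(2487356 - 1717408\right) \frac{1}{1781605 + \left(U{\left(-14 \right)} \left(\left(-1\right) \left(-602\right)\right) + 820\right)}}{2520730} = \frac{\left(2487356 - 1717408\right) \frac{1}{1781605 + \left(- 6 \left(\left(-1\right) \left(-602\right)\right) + 820\right)}}{2520730} = \frac{769948}{1781605 + \left(\left(-6\right) 602 + 820\right)} \frac{1}{2520730} = \frac{769948}{1781605 + \left(-3612 + 820\right)} \frac{1}{2520730} = \frac{769948}{1781605 - 2792} \cdot \frac{1}{2520730} = \frac{769948}{1778813} \cdot \frac{1}{2520730} = \frac{384974}{2241953646745}$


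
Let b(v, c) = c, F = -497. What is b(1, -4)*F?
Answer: 1988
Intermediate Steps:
b(1, -4)*F = -4*(-497) = 1988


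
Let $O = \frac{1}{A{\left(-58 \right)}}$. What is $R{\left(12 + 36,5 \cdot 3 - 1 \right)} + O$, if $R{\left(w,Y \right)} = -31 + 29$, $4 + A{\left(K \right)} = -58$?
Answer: $- \frac{125}{62} \approx -2.0161$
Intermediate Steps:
$A{\left(K \right)} = -62$ ($A{\left(K \right)} = -4 - 58 = -62$)
$R{\left(w,Y \right)} = -2$
$O = - \frac{1}{62}$ ($O = \frac{1}{-62} = - \frac{1}{62} \approx -0.016129$)
$R{\left(12 + 36,5 \cdot 3 - 1 \right)} + O = -2 - \frac{1}{62} = - \frac{125}{62}$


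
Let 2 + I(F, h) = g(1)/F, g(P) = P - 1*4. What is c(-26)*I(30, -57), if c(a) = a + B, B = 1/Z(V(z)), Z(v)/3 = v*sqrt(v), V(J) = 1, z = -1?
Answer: 539/10 ≈ 53.900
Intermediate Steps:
Z(v) = 3*v**(3/2) (Z(v) = 3*(v*sqrt(v)) = 3*v**(3/2))
g(P) = -4 + P (g(P) = P - 4 = -4 + P)
B = 1/3 (B = 1/(3*1**(3/2)) = 1/(3*1) = 1/3 ≈ 0.33333)
c(a) = 1/3 + a (c(a) = a + 1/3 = 1/3 + a)
I(F, h) = -2 - 3/F (I(F, h) = -2 + (-4 + 1)/F = -2 - 3/F)
c(-26)*I(30, -57) = (1/3 - 26)*(-2 - 3/30) = -77*(-2 - 3*1/30)/3 = -77*(-2 - 1/10)/3 = -77/3*(-21/10) = 539/10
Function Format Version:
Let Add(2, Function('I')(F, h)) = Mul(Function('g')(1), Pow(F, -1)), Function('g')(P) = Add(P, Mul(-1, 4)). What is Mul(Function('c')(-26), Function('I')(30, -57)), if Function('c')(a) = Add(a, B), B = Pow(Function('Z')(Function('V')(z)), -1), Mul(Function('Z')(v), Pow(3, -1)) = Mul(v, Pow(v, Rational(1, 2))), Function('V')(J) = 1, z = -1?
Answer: Rational(539, 10) ≈ 53.900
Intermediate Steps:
Function('Z')(v) = Mul(3, Pow(v, Rational(3, 2))) (Function('Z')(v) = Mul(3, Mul(v, Pow(v, Rational(1, 2)))) = Mul(3, Pow(v, Rational(3, 2))))
Function('g')(P) = Add(-4, P) (Function('g')(P) = Add(P, -4) = Add(-4, P))
B = Rational(1, 3) (B = Pow(Mul(3, Pow(1, Rational(3, 2))), -1) = Pow(Mul(3, 1), -1) = Pow(3, -1) = Rational(1, 3) ≈ 0.33333)
Function('c')(a) = Add(Rational(1, 3), a) (Function('c')(a) = Add(a, Rational(1, 3)) = Add(Rational(1, 3), a))
Function('I')(F, h) = Add(-2, Mul(-3, Pow(F, -1))) (Function('I')(F, h) = Add(-2, Mul(Add(-4, 1), Pow(F, -1))) = Add(-2, Mul(-3, Pow(F, -1))))
Mul(Function('c')(-26), Function('I')(30, -57)) = Mul(Add(Rational(1, 3), -26), Add(-2, Mul(-3, Pow(30, -1)))) = Mul(Rational(-77, 3), Add(-2, Mul(-3, Rational(1, 30)))) = Mul(Rational(-77, 3), Add(-2, Rational(-1, 10))) = Mul(Rational(-77, 3), Rational(-21, 10)) = Rational(539, 10)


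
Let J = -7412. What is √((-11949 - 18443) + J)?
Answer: 2*I*√9451 ≈ 194.43*I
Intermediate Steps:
√((-11949 - 18443) + J) = √((-11949 - 18443) - 7412) = √(-30392 - 7412) = √(-37804) = 2*I*√9451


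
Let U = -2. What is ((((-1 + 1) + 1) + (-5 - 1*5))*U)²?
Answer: 324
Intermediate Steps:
((((-1 + 1) + 1) + (-5 - 1*5))*U)² = ((((-1 + 1) + 1) + (-5 - 1*5))*(-2))² = (((0 + 1) + (-5 - 5))*(-2))² = ((1 - 10)*(-2))² = (-9*(-2))² = 18² = 324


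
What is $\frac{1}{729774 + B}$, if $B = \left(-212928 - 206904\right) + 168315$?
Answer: $\frac{1}{478257} \approx 2.0909 \cdot 10^{-6}$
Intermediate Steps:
$B = -251517$ ($B = -419832 + 168315 = -251517$)
$\frac{1}{729774 + B} = \frac{1}{729774 - 251517} = \frac{1}{478257}$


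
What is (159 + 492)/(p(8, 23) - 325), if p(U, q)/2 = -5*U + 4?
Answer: -651/397 ≈ -1.6398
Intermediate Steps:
p(U, q) = 8 - 10*U (p(U, q) = 2*(-5*U + 4) = 2*(4 - 5*U) = 8 - 10*U)
(159 + 492)/(p(8, 23) - 325) = (159 + 492)/((8 - 10*8) - 325) = 651/((8 - 80) - 325) = 651/(-72 - 325) = 651/(-397) = 651*(-1/397) = -651/397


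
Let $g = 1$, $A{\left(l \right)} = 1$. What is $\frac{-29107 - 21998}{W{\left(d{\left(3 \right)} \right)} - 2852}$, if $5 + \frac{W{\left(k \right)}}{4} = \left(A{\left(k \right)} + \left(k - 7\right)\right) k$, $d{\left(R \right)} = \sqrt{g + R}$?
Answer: $\frac{17035}{968} \approx 17.598$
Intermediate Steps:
$d{\left(R \right)} = \sqrt{1 + R}$
$W{\left(k \right)} = -20 + 4 k \left(-6 + k\right)$ ($W{\left(k \right)} = -20 + 4 \left(1 + \left(k - 7\right)\right) k = -20 + 4 \left(1 + \left(-7 + k\right)\right) k = -20 + 4 \left(-6 + k\right) k = -20 + 4 k \left(-6 + k\right)$)
$\frac{-29107 - 21998}{W{\left(d{\left(3 \right)} \right)} - 2852} = \frac{-29107 - 21998}{\left(-20 - 24 \sqrt{1 + 3} + 4 \left(\sqrt{1 + 3}\right)^{2}\right) - 2852} = - \frac{51105}{\left(-20 - 24 \sqrt{4} + 4 \left(\sqrt{4}\right)^{2}\right) - 2852} = - \frac{51105}{\left(-20 - 48 + 4 \cdot 2^{2}\right) - 2852} = - \frac{51105}{\left(-20 - 48 + 4 \cdot 4\right) - 2852} = - \frac{51105}{\left(-20 - 48 + 16\right) - 2852} = - \frac{51105}{-52 - 2852} = - \frac{51105}{-2904} = \left(-51105\right) \left(- \frac{1}{2904}\right) = \frac{17035}{968}$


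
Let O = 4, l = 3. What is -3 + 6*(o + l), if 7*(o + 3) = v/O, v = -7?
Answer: -9/2 ≈ -4.5000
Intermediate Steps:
o = -13/4 (o = -3 + (-7/4)/7 = -3 + (-7*¼)/7 = -3 + (⅐)*(-7/4) = -3 - ¼ = -13/4 ≈ -3.2500)
-3 + 6*(o + l) = -3 + 6*(-13/4 + 3) = -3 + 6*(-¼) = -3 - 3/2 = -9/2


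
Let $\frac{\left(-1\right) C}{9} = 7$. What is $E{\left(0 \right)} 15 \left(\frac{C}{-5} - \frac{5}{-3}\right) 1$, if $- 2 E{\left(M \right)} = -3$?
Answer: $321$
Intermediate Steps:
$C = -63$ ($C = \left(-9\right) 7 = -63$)
$E{\left(M \right)} = \frac{3}{2}$ ($E{\left(M \right)} = \left(- \frac{1}{2}\right) \left(-3\right) = \frac{3}{2}$)
$E{\left(0 \right)} 15 \left(\frac{C}{-5} - \frac{5}{-3}\right) 1 = \frac{3}{2} \cdot 15 \left(- \frac{63}{-5} - \frac{5}{-3}\right) 1 = \frac{45 \left(\left(-63\right) \left(- \frac{1}{5}\right) - - \frac{5}{3}\right) 1}{2} = \frac{45 \left(\frac{63}{5} + \frac{5}{3}\right) 1}{2} = \frac{45 \cdot \frac{214}{15} \cdot 1}{2} = \frac{45}{2} \cdot \frac{214}{15} = 321$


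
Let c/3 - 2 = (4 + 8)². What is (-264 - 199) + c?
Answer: -25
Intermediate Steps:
c = 438 (c = 6 + 3*(4 + 8)² = 6 + 3*12² = 6 + 3*144 = 6 + 432 = 438)
(-264 - 199) + c = (-264 - 199) + 438 = -463 + 438 = -25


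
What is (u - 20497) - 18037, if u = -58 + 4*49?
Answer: -38396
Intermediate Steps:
u = 138 (u = -58 + 196 = 138)
(u - 20497) - 18037 = (138 - 20497) - 18037 = -20359 - 18037 = -38396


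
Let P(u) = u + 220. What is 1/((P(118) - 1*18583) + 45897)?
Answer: 1/27652 ≈ 3.6164e-5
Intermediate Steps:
P(u) = 220 + u
1/((P(118) - 1*18583) + 45897) = 1/(((220 + 118) - 1*18583) + 45897) = 1/((338 - 18583) + 45897) = 1/(-18245 + 45897) = 1/27652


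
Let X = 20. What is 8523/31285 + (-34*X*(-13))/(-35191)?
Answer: 1797961/84688495 ≈ 0.021230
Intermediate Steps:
8523/31285 + (-34*X*(-13))/(-35191) = 8523/31285 + (-34*20*(-13))/(-35191) = 8523*(1/31285) - 680*(-13)*(-1/35191) = 8523/31285 + 8840*(-1/35191) = 8523/31285 - 680/2707 = 1797961/84688495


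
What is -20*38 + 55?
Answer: -705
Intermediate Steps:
-20*38 + 55 = -760 + 55 = -705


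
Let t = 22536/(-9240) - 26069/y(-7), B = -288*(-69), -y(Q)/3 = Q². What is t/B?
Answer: 353519/40166280 ≈ 0.0088014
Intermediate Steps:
y(Q) = -3*Q²
B = 19872
t = 1414076/8085 (t = 22536/(-9240) - 26069/((-3*(-7)²)) = 22536*(-1/9240) - 26069/((-3*49)) = -939/385 - 26069/(-147) = -939/385 - 26069*(-1/147) = -939/385 + 26069/147 = 1414076/8085 ≈ 174.90)
t/B = (1414076/8085)/19872 = (1414076/8085)*(1/19872) = 353519/40166280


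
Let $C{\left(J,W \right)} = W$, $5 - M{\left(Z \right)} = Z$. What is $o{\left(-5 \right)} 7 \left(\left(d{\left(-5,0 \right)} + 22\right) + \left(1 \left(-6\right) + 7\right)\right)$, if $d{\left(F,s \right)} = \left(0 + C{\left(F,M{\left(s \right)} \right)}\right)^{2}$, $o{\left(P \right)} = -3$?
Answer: $-1008$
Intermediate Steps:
$M{\left(Z \right)} = 5 - Z$
$d{\left(F,s \right)} = \left(5 - s\right)^{2}$ ($d{\left(F,s \right)} = \left(0 - \left(-5 + s\right)\right)^{2} = \left(5 - s\right)^{2}$)
$o{\left(-5 \right)} 7 \left(\left(d{\left(-5,0 \right)} + 22\right) + \left(1 \left(-6\right) + 7\right)\right) = \left(-3\right) 7 \left(\left(\left(-5 + 0\right)^{2} + 22\right) + \left(1 \left(-6\right) + 7\right)\right) = - 21 \left(\left(\left(-5\right)^{2} + 22\right) + \left(-6 + 7\right)\right) = - 21 \left(\left(25 + 22\right) + 1\right) = - 21 \left(47 + 1\right) = \left(-21\right) 48 = -1008$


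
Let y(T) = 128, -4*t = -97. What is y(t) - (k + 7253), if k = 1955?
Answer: -9080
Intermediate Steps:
t = 97/4 (t = -¼*(-97) = 97/4 ≈ 24.250)
y(t) - (k + 7253) = 128 - (1955 + 7253) = 128 - 1*9208 = 128 - 9208 = -9080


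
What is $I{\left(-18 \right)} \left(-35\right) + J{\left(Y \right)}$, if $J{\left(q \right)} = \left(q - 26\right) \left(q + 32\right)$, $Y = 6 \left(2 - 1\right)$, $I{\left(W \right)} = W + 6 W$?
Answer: $3650$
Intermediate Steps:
$I{\left(W \right)} = 7 W$
$Y = 6$ ($Y = 6 \cdot 1 = 6$)
$J{\left(q \right)} = \left(-26 + q\right) \left(32 + q\right)$
$I{\left(-18 \right)} \left(-35\right) + J{\left(Y \right)} = 7 \left(-18\right) \left(-35\right) + \left(-832 + 6^{2} + 6 \cdot 6\right) = \left(-126\right) \left(-35\right) + \left(-832 + 36 + 36\right) = 4410 - 760 = 3650$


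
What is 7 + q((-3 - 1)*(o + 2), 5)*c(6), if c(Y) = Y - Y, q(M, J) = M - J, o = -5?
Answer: 7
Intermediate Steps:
c(Y) = 0
7 + q((-3 - 1)*(o + 2), 5)*c(6) = 7 + ((-3 - 1)*(-5 + 2) - 1*5)*0 = 7 + (-4*(-3) - 5)*0 = 7 + (12 - 5)*0 = 7 + 7*0 = 7 + 0 = 7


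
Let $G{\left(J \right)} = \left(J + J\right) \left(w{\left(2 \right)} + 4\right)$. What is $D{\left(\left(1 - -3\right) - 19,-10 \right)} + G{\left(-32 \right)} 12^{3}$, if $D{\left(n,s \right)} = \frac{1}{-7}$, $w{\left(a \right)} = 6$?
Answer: $- \frac{7741441}{7} \approx -1.1059 \cdot 10^{6}$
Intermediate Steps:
$G{\left(J \right)} = 20 J$ ($G{\left(J \right)} = \left(J + J\right) \left(6 + 4\right) = 2 J 10 = 20 J$)
$D{\left(n,s \right)} = - \frac{1}{7}$
$D{\left(\left(1 - -3\right) - 19,-10 \right)} + G{\left(-32 \right)} 12^{3} = - \frac{1}{7} + 20 \left(-32\right) 12^{3} = - \frac{1}{7} - 1105920 = - \frac{7741441}{7}$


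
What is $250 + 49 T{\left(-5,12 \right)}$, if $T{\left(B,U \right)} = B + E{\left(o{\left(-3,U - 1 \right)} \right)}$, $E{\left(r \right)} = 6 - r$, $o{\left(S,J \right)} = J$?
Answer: $-240$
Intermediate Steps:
$T{\left(B,U \right)} = 7 + B - U$ ($T{\left(B,U \right)} = B - \left(-6 - 1 + U\right) = B - \left(-7 + U\right) = 7 + B - U$)
$250 + 49 T{\left(-5,12 \right)} = 250 + 49 \left(7 - 5 - 12\right) = 250 + 49 \left(-10\right) = 250 - 490 = -240$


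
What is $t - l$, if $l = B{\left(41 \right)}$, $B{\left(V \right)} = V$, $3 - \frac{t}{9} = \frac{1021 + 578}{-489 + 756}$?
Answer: $- \frac{6043}{89} \approx -67.899$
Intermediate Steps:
$t = - \frac{2394}{89}$ ($t = 27 - 9 \frac{1021 + 578}{-489 + 756} = 27 - 9 \cdot \frac{1599}{267} = 27 - 9 \cdot 1599 \cdot \frac{1}{267} = 27 - \frac{4797}{89} = - \frac{2394}{89} \approx -26.899$)
$l = 41$
$t - l = - \frac{2394}{89} - 41 = - \frac{6043}{89}$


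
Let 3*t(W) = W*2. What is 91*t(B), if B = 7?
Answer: 1274/3 ≈ 424.67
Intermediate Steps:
t(W) = 2*W/3 (t(W) = (W*2)/3 = (2*W)/3 = 2*W/3)
91*t(B) = 91*((⅔)*7) = 91*(14/3) = 1274/3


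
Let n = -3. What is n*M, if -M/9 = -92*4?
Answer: -9936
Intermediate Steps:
M = 3312 (M = -(-828)*4 = -9*(-368) = 3312)
n*M = -3*3312 = -9936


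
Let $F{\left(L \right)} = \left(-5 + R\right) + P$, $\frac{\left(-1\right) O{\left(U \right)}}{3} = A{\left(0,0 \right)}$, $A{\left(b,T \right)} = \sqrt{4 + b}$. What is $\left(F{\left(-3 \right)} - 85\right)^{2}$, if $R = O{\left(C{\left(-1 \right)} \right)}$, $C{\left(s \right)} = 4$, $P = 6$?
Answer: $8100$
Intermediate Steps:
$O{\left(U \right)} = -6$ ($O{\left(U \right)} = - 3 \sqrt{4 + 0} = - 3 \sqrt{4} = \left(-3\right) 2 = -6$)
$R = -6$
$F{\left(L \right)} = -5$ ($F{\left(L \right)} = \left(-5 - 6\right) + 6 = -11 + 6 = -5$)
$\left(F{\left(-3 \right)} - 85\right)^{2} = \left(-5 - 85\right)^{2} = \left(-90\right)^{2} = 8100$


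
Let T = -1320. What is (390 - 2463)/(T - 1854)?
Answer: 691/1058 ≈ 0.65312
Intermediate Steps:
(390 - 2463)/(T - 1854) = (390 - 2463)/(-1320 - 1854) = -2073/(-3174) = -2073*(-1/3174) = 691/1058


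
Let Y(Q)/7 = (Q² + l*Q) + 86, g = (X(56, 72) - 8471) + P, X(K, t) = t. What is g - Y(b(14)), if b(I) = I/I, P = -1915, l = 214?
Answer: -12421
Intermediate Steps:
b(I) = 1
g = -10314 (g = (72 - 8471) - 1915 = -8399 - 1915 = -10314)
Y(Q) = 602 + 7*Q² + 1498*Q (Y(Q) = 7*((Q² + 214*Q) + 86) = 7*(86 + Q² + 214*Q) = 602 + 7*Q² + 1498*Q)
g - Y(b(14)) = -10314 - (602 + 7*1² + 1498*1) = -10314 - (602 + 7*1 + 1498) = -10314 - (602 + 7 + 1498) = -10314 - 1*2107 = -10314 - 2107 = -12421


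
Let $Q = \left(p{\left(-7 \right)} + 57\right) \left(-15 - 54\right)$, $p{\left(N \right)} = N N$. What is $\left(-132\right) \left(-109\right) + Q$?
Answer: $7074$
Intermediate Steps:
$p{\left(N \right)} = N^{2}$
$Q = -7314$ ($Q = \left(\left(-7\right)^{2} + 57\right) \left(-15 - 54\right) = \left(49 + 57\right) \left(-69\right) = 106 \left(-69\right) = -7314$)
$\left(-132\right) \left(-109\right) + Q = \left(-132\right) \left(-109\right) - 7314 = 14388 - 7314 = 7074$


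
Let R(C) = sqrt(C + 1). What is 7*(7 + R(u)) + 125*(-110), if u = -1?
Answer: -13701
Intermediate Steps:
R(C) = sqrt(1 + C)
7*(7 + R(u)) + 125*(-110) = 7*(7 + sqrt(1 - 1)) + 125*(-110) = 7*(7 + sqrt(0)) - 13750 = 7*(7 + 0) - 13750 = 7*7 - 13750 = 49 - 13750 = -13701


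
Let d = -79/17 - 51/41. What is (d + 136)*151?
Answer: 13693586/697 ≈ 19646.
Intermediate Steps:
d = -4106/697 (d = -79*1/17 - 51*1/41 = -79/17 - 51/41 = -4106/697 ≈ -5.8910)
(d + 136)*151 = (-4106/697 + 136)*151 = (90686/697)*151 = 13693586/697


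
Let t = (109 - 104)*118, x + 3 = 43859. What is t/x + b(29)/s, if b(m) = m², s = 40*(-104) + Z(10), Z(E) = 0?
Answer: -2151781/11402560 ≈ -0.18871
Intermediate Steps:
x = 43856 (x = -3 + 43859 = 43856)
s = -4160 (s = 40*(-104) + 0 = -4160 + 0 = -4160)
t = 590 (t = 5*118 = 590)
t/x + b(29)/s = 590/43856 + 29²/(-4160) = 590*(1/43856) + 841*(-1/4160) = 295/21928 - 841/4160 = -2151781/11402560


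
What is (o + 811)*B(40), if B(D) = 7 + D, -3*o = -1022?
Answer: 162385/3 ≈ 54128.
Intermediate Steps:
o = 1022/3 (o = -1/3*(-1022) = 1022/3 ≈ 340.67)
(o + 811)*B(40) = (1022/3 + 811)*(7 + 40) = (3455/3)*47 = 162385/3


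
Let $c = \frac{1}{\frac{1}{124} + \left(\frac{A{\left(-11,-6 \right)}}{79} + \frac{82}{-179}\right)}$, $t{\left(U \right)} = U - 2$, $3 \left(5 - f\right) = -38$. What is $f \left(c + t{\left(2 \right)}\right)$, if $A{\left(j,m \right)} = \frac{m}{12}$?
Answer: $- \frac{92934652}{2400687} \approx -38.712$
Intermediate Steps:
$f = \frac{53}{3}$ ($f = 5 - - \frac{38}{3} = 5 + \frac{38}{3} = \frac{53}{3} \approx 17.667$)
$t{\left(U \right)} = -2 + U$
$A{\left(j,m \right)} = \frac{m}{12}$ ($A{\left(j,m \right)} = m \frac{1}{12} = \frac{m}{12}$)
$c = - \frac{1753484}{800229}$ ($c = \frac{1}{\frac{1}{124} + \left(\frac{\frac{1}{12} \left(-6\right)}{79} + \frac{82}{-179}\right)} = \frac{1}{\frac{1}{124} + \left(\left(- \frac{1}{2}\right) \frac{1}{79} + 82 \left(- \frac{1}{179}\right)\right)} = \frac{1}{\frac{1}{124} - \frac{13135}{28282}} = \frac{1}{- \frac{800229}{1753484}} = - \frac{1753484}{800229} \approx -2.1912$)
$f \left(c + t{\left(2 \right)}\right) = \frac{53 \left(- \frac{1753484}{800229} + \left(-2 + 2\right)\right)}{3} = \frac{53 \left(- \frac{1753484}{800229} + 0\right)}{3} = \frac{53}{3} \left(- \frac{1753484}{800229}\right) = - \frac{92934652}{2400687}$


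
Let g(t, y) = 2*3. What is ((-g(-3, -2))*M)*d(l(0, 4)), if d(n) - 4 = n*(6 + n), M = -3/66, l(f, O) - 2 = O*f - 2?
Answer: 12/11 ≈ 1.0909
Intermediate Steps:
g(t, y) = 6
l(f, O) = O*f (l(f, O) = 2 + (O*f - 2) = 2 + (-2 + O*f) = O*f)
M = -1/22 (M = -3*1/66 = -1/22 ≈ -0.045455)
d(n) = 4 + n*(6 + n)
((-g(-3, -2))*M)*d(l(0, 4)) = (-1*6*(-1/22))*(4 + (4*0)² + 6*(4*0)) = (-6*(-1/22))*(4 + 0² + 6*0) = 3*(4 + 0 + 0)/11 = (3/11)*4 = 12/11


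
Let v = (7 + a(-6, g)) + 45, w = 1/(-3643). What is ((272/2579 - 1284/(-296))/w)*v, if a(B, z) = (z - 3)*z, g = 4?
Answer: -86498065948/95423 ≈ -9.0647e+5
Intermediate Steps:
a(B, z) = z*(-3 + z) (a(B, z) = (-3 + z)*z = z*(-3 + z))
w = -1/3643 ≈ -0.00027450
v = 56 (v = (7 + 4*(-3 + 4)) + 45 = (7 + 4*1) + 45 = (7 + 4) + 45 = 11 + 45 = 56)
((272/2579 - 1284/(-296))/w)*v = ((272/2579 - 1284/(-296))/(-1/3643))*56 = ((272*(1/2579) - 1284*(-1/296))*(-3643))*56 = ((272/2579 + 321/74)*(-3643))*56 = ((847987/190846)*(-3643))*56 = -3089216641/190846*56 = -86498065948/95423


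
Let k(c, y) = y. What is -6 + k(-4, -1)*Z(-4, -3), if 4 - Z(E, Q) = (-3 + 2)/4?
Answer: -41/4 ≈ -10.250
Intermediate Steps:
Z(E, Q) = 17/4 (Z(E, Q) = 4 - (-3 + 2)/4 = 4 - (-1)/4 = 4 - 1*(-¼) = 4 + ¼ = 17/4)
-6 + k(-4, -1)*Z(-4, -3) = -6 - 1*17/4 = -6 - 17/4 = -41/4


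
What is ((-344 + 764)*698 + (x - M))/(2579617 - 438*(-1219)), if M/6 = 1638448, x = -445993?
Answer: -9983521/3113539 ≈ -3.2065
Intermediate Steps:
M = 9830688 (M = 6*1638448 = 9830688)
((-344 + 764)*698 + (x - M))/(2579617 - 438*(-1219)) = ((-344 + 764)*698 + (-445993 - 1*9830688))/(2579617 - 438*(-1219)) = (420*698 + (-445993 - 9830688))/(2579617 + 533922) = (293160 - 10276681)/3113539 = -9983521*1/3113539 = -9983521/3113539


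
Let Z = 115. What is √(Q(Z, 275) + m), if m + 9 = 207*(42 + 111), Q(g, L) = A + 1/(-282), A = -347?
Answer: 7*√50822322/282 ≈ 176.96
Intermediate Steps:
Q(g, L) = -97855/282 (Q(g, L) = -347 + 1/(-282) = -347 - 1/282 = -97855/282)
m = 31662 (m = -9 + 207*(42 + 111) = -9 + 207*153 = -9 + 31671 = 31662)
√(Q(Z, 275) + m) = √(-97855/282 + 31662) = √(8830829/282) = 7*√50822322/282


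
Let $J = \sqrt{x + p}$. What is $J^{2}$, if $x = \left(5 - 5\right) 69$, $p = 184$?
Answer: $184$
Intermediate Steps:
$x = 0$ ($x = 0 \cdot 69 = 0$)
$J = 2 \sqrt{46}$ ($J = \sqrt{0 + 184} = \sqrt{184} = 2 \sqrt{46} \approx 13.565$)
$J^{2} = \left(2 \sqrt{46}\right)^{2} = 184$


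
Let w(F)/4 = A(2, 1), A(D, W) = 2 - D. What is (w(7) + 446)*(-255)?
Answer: -113730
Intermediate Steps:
w(F) = 0 (w(F) = 4*(2 - 1*2) = 4*(2 - 2) = 4*0 = 0)
(w(7) + 446)*(-255) = (0 + 446)*(-255) = 446*(-255) = -113730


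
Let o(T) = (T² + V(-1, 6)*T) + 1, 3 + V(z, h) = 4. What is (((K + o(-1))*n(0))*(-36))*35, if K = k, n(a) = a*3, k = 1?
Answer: 0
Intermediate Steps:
n(a) = 3*a
V(z, h) = 1 (V(z, h) = -3 + 4 = 1)
K = 1
o(T) = 1 + T + T² (o(T) = (T² + 1*T) + 1 = (T² + T) + 1 = (T + T²) + 1 = 1 + T + T²)
(((K + o(-1))*n(0))*(-36))*35 = (((1 + (1 - 1 + (-1)²))*(3*0))*(-36))*35 = (((1 + (1 - 1 + 1))*0)*(-36))*35 = (((1 + 1)*0)*(-36))*35 = ((2*0)*(-36))*35 = (0*(-36))*35 = 0*35 = 0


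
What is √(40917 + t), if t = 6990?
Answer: 3*√5323 ≈ 218.88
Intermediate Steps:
√(40917 + t) = √(40917 + 6990) = √47907 = 3*√5323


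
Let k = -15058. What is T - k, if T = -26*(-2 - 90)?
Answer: 17450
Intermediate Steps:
T = 2392 (T = -26*(-92) = 2392)
T - k = 2392 - 1*(-15058) = 2392 + 15058 = 17450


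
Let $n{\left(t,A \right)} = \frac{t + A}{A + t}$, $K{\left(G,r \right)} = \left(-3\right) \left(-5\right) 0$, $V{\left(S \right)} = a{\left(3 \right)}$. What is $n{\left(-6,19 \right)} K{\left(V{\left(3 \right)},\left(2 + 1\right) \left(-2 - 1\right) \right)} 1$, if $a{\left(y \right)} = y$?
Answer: $0$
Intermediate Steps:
$V{\left(S \right)} = 3$
$K{\left(G,r \right)} = 0$ ($K{\left(G,r \right)} = 15 \cdot 0 = 0$)
$n{\left(t,A \right)} = 1$ ($n{\left(t,A \right)} = \frac{A + t}{A + t} = 1$)
$n{\left(-6,19 \right)} K{\left(V{\left(3 \right)},\left(2 + 1\right) \left(-2 - 1\right) \right)} 1 = 1 \cdot 0 \cdot 1 = 1 \cdot 0 = 0$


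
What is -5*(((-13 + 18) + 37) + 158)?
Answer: -1000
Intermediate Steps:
-5*(((-13 + 18) + 37) + 158) = -5*((5 + 37) + 158) = -5*(42 + 158) = -5*200 = -1000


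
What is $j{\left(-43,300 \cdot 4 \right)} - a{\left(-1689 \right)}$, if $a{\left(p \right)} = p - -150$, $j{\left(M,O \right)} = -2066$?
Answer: $-527$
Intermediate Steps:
$a{\left(p \right)} = 150 + p$ ($a{\left(p \right)} = p + 150 = 150 + p$)
$j{\left(-43,300 \cdot 4 \right)} - a{\left(-1689 \right)} = -2066 - \left(150 - 1689\right) = -2066 - -1539 = -2066 + 1539 = -527$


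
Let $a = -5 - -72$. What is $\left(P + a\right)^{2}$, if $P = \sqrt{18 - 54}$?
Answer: $4453 + 804 i \approx 4453.0 + 804.0 i$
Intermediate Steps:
$a = 67$ ($a = -5 + 72 = 67$)
$P = 6 i$ ($P = \sqrt{-36} = 6 i \approx 6.0 i$)
$\left(P + a\right)^{2} = \left(6 i + 67\right)^{2} = \left(67 + 6 i\right)^{2}$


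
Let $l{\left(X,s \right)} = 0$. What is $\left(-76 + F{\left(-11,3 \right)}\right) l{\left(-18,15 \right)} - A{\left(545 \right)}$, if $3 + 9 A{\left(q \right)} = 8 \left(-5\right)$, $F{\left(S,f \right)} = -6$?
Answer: $\frac{43}{9} \approx 4.7778$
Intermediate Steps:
$A{\left(q \right)} = - \frac{43}{9}$ ($A{\left(q \right)} = - \frac{1}{3} + \frac{8 \left(-5\right)}{9} = - \frac{1}{3} + \frac{1}{9} \left(-40\right) = - \frac{1}{3} - \frac{40}{9} = - \frac{43}{9}$)
$\left(-76 + F{\left(-11,3 \right)}\right) l{\left(-18,15 \right)} - A{\left(545 \right)} = \left(-76 - 6\right) 0 - - \frac{43}{9} = \left(-82\right) 0 + \frac{43}{9} = 0 + \frac{43}{9} = \frac{43}{9}$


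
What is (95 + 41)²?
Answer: 18496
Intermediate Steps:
(95 + 41)² = 136² = 18496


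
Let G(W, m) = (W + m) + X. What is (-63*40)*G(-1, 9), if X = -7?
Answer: -2520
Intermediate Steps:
G(W, m) = -7 + W + m (G(W, m) = (W + m) - 7 = -7 + W + m)
(-63*40)*G(-1, 9) = (-63*40)*(-7 - 1 + 9) = -2520*1 = -2520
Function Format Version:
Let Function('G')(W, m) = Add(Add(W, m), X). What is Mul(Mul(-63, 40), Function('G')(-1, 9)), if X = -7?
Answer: -2520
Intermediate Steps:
Function('G')(W, m) = Add(-7, W, m) (Function('G')(W, m) = Add(Add(W, m), -7) = Add(-7, W, m))
Mul(Mul(-63, 40), Function('G')(-1, 9)) = Mul(Mul(-63, 40), Add(-7, -1, 9)) = Mul(-2520, 1) = -2520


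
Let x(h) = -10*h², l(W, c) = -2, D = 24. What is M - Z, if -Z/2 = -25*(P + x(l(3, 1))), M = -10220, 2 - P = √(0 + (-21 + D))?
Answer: -8320 + 50*√3 ≈ -8233.4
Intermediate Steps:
P = 2 - √3 (P = 2 - √(0 + (-21 + 24)) = 2 - √(0 + 3) = 2 - √3 ≈ 0.26795)
Z = -1900 - 50*√3 (Z = -(-50)*((2 - √3) - 10*(-2)²) = -(-50)*((2 - √3) - 10*4) = -(-50)*((2 - √3) - 40) = -(-50)*(-38 - √3) = -2*(950 + 25*√3) = -1900 - 50*√3 ≈ -1986.6)
M - Z = -10220 - (-1900 - 50*√3) = -10220 + (1900 + 50*√3) = -8320 + 50*√3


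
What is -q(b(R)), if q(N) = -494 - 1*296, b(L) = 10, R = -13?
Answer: 790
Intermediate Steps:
q(N) = -790 (q(N) = -494 - 296 = -790)
-q(b(R)) = -1*(-790) = 790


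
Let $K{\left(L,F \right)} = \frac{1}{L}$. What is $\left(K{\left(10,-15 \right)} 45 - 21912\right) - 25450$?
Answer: $- \frac{94715}{2} \approx -47358.0$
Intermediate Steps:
$\left(K{\left(10,-15 \right)} 45 - 21912\right) - 25450 = \left(\frac{1}{10} \cdot 45 - 21912\right) - 25450 = \left(\frac{9}{2} - 21912\right) - 25450 = - \frac{43815}{2} - 25450 = - \frac{94715}{2}$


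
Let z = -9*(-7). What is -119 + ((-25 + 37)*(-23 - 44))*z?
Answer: -50771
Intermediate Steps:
z = 63
-119 + ((-25 + 37)*(-23 - 44))*z = -119 + ((-25 + 37)*(-23 - 44))*63 = -119 + (12*(-67))*63 = -119 - 804*63 = -119 - 50652 = -50771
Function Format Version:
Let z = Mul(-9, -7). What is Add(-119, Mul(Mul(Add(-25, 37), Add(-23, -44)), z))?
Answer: -50771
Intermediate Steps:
z = 63
Add(-119, Mul(Mul(Add(-25, 37), Add(-23, -44)), z)) = Add(-119, Mul(Mul(Add(-25, 37), Add(-23, -44)), 63)) = Add(-119, Mul(Mul(12, -67), 63)) = Add(-119, Mul(-804, 63)) = Add(-119, -50652) = -50771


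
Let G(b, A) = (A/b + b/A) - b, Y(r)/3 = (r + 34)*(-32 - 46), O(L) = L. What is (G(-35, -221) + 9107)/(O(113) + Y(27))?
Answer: -70763436/109535335 ≈ -0.64603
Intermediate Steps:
Y(r) = -7956 - 234*r (Y(r) = 3*((r + 34)*(-32 - 46)) = 3*((34 + r)*(-78)) = 3*(-2652 - 78*r) = -7956 - 234*r)
G(b, A) = -b + A/b + b/A
(G(-35, -221) + 9107)/(O(113) + Y(27)) = ((-1*(-35) - 221/(-35) - 35/(-221)) + 9107)/(113 + (-7956 - 234*27)) = ((35 - 221*(-1/35) - 35*(-1/221)) + 9107)/(113 + (-7956 - 6318)) = ((35 + 221/35 + 35/221) + 9107)/(113 - 14274) = (320791/7735 + 9107)/(-14161) = (70763436/7735)*(-1/14161) = -70763436/109535335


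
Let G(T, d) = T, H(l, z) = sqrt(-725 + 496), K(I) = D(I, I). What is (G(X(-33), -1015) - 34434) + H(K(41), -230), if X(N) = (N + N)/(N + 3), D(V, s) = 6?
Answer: -172159/5 + I*sqrt(229) ≈ -34432.0 + 15.133*I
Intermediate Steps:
K(I) = 6
X(N) = 2*N/(3 + N) (X(N) = (2*N)/(3 + N) = 2*N/(3 + N))
H(l, z) = I*sqrt(229) (H(l, z) = sqrt(-229) = I*sqrt(229))
(G(X(-33), -1015) - 34434) + H(K(41), -230) = (2*(-33)/(3 - 33) - 34434) + I*sqrt(229) = (2*(-33)/(-30) - 34434) + I*sqrt(229) = (2*(-33)*(-1/30) - 34434) + I*sqrt(229) = (11/5 - 34434) + I*sqrt(229) = -172159/5 + I*sqrt(229)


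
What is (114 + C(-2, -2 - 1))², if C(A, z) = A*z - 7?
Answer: 12769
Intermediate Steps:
C(A, z) = -7 + A*z
(114 + C(-2, -2 - 1))² = (114 + (-7 - 2*(-2 - 1)))² = (114 + (-7 - 2*(-3)))² = (114 + (-7 + 6))² = (114 - 1)² = 113² = 12769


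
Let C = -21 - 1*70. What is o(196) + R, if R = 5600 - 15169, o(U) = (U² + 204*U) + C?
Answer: 68740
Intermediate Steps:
C = -91 (C = -21 - 70 = -91)
o(U) = -91 + U² + 204*U (o(U) = (U² + 204*U) - 91 = -91 + U² + 204*U)
R = -9569
o(196) + R = (-91 + 196² + 204*196) - 9569 = (-91 + 38416 + 39984) - 9569 = 78309 - 9569 = 68740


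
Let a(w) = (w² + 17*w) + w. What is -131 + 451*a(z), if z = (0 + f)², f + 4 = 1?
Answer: 109462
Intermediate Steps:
f = -3 (f = -4 + 1 = -3)
z = 9 (z = (0 - 3)² = (-3)² = 9)
a(w) = w² + 18*w
-131 + 451*a(z) = -131 + 451*(9*(18 + 9)) = -131 + 451*(9*27) = -131 + 451*243 = -131 + 109593 = 109462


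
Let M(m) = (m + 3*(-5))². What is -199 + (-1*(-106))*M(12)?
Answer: 755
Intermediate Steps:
M(m) = (-15 + m)² (M(m) = (m - 15)² = (-15 + m)²)
-199 + (-1*(-106))*M(12) = -199 + (-1*(-106))*(-15 + 12)² = -199 + 106*(-3)² = -199 + 106*9 = -199 + 954 = 755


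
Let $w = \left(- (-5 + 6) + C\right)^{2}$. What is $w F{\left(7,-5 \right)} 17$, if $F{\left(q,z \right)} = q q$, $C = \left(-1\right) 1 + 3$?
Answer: $833$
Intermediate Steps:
$C = 2$ ($C = -1 + 3 = 2$)
$F{\left(q,z \right)} = q^{2}$
$w = 1$ ($w = \left(- (-5 + 6) + 2\right)^{2} = \left(\left(-1\right) 1 + 2\right)^{2} = \left(-1 + 2\right)^{2} = 1^{2} = 1$)
$w F{\left(7,-5 \right)} 17 = 1 \cdot 7^{2} \cdot 17 = 1 \cdot 49 \cdot 17 = 49 \cdot 17 = 833$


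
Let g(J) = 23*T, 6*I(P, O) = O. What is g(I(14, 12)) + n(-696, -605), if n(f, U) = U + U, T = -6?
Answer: -1348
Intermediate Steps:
I(P, O) = O/6
n(f, U) = 2*U
g(J) = -138 (g(J) = 23*(-6) = -138)
g(I(14, 12)) + n(-696, -605) = -138 + 2*(-605) = -138 - 1210 = -1348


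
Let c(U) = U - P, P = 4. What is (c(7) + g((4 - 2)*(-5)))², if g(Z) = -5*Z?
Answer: 2809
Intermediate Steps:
c(U) = -4 + U (c(U) = U - 1*4 = U - 4 = -4 + U)
(c(7) + g((4 - 2)*(-5)))² = ((-4 + 7) - 5*(4 - 2)*(-5))² = (3 - 10*(-5))² = (3 - 5*(-10))² = (3 + 50)² = 53² = 2809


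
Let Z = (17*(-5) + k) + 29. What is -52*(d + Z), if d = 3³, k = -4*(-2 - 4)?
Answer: 260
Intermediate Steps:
k = 24 (k = -4*(-6) = 24)
Z = -32 (Z = (17*(-5) + 24) + 29 = (-85 + 24) + 29 = -61 + 29 = -32)
d = 27
-52*(d + Z) = -52*(27 - 32) = -52*(-5) = 260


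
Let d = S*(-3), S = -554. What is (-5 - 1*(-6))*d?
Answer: 1662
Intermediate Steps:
d = 1662 (d = -554*(-3) = 1662)
(-5 - 1*(-6))*d = (-5 - 1*(-6))*1662 = (-5 + 6)*1662 = 1*1662 = 1662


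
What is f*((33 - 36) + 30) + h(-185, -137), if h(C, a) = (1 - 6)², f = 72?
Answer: 1969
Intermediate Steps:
h(C, a) = 25 (h(C, a) = (-5)² = 25)
f*((33 - 36) + 30) + h(-185, -137) = 72*((33 - 36) + 30) + 25 = 72*(-3 + 30) + 25 = 72*27 + 25 = 1944 + 25 = 1969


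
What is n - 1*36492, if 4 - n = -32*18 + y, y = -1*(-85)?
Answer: -35997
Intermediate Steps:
y = 85
n = 495 (n = 4 - (-32*18 + 85) = 4 - (-576 + 85) = 4 - 1*(-491) = 4 + 491 = 495)
n - 1*36492 = 495 - 1*36492 = 495 - 36492 = -35997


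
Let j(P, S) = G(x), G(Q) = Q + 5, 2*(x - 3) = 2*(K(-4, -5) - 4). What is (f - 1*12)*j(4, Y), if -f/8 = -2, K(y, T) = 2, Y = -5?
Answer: 24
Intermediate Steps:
x = 1 (x = 3 + (2*(2 - 4))/2 = 3 + (2*(-2))/2 = 3 + (½)*(-4) = 3 - 2 = 1)
G(Q) = 5 + Q
f = 16 (f = -8*(-2) = 16)
j(P, S) = 6 (j(P, S) = 5 + 1 = 6)
(f - 1*12)*j(4, Y) = (16 - 1*12)*6 = (16 - 12)*6 = 4*6 = 24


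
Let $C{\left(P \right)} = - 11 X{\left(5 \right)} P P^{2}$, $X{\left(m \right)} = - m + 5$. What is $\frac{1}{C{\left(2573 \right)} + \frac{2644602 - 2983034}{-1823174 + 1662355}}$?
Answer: $\frac{160819}{338432} \approx 0.47519$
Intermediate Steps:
$X{\left(m \right)} = 5 - m$
$C{\left(P \right)} = 0$ ($C{\left(P \right)} = - 11 \left(5 - 5\right) P P^{2} = \left(-11\right) 0 P P^{2} = 0 P P^{2} = 0 P^{2} = 0$)
$\frac{1}{C{\left(2573 \right)} + \frac{2644602 - 2983034}{-1823174 + 1662355}} = \frac{1}{0 + \frac{2644602 - 2983034}{-1823174 + 1662355}} = \frac{1}{0 - \frac{338432}{-160819}} = \frac{1}{0 - - \frac{338432}{160819}} = \frac{1}{0 + \frac{338432}{160819}} = \frac{1}{\frac{338432}{160819}} = \frac{160819}{338432}$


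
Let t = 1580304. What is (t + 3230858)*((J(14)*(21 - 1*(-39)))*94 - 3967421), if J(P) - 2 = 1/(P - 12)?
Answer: -19020067769002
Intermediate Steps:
J(P) = 2 + 1/(-12 + P) (J(P) = 2 + 1/(P - 12) = 2 + 1/(-12 + P))
(t + 3230858)*((J(14)*(21 - 1*(-39)))*94 - 3967421) = (1580304 + 3230858)*((((-23 + 2*14)/(-12 + 14))*(21 - 1*(-39)))*94 - 3967421) = 4811162*((((-23 + 28)/2)*(21 + 39))*94 - 3967421) = 4811162*((((½)*5)*60)*94 - 3967421) = 4811162*(((5/2)*60)*94 - 3967421) = 4811162*(150*94 - 3967421) = 4811162*(14100 - 3967421) = 4811162*(-3953321) = -19020067769002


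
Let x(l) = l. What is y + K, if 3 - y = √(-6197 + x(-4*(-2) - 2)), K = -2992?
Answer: -2989 - I*√6191 ≈ -2989.0 - 78.683*I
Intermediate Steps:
y = 3 - I*√6191 (y = 3 - √(-6197 + (-4*(-2) - 2)) = 3 - √(-6197 + (8 - 2)) = 3 - √(-6197 + 6) = 3 - √(-6191) = 3 - I*√6191 ≈ 3.0 - 78.683*I)
y + K = (3 - I*√6191) - 2992 = -2989 - I*√6191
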